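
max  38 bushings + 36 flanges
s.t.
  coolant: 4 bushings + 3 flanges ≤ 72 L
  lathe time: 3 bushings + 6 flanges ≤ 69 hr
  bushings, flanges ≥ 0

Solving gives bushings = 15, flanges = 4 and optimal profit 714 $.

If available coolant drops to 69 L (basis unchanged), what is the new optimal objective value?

Both coolant and lathe time are binding at x*.
The binding rows give the dual system: 4·y_coolant + 3·y_lathe time = 38 and 3·y_coolant + 6·y_lathe time = 36.
→ y_coolant = 8 and y_lathe time = 2.
Δz = y_coolant·Δb = 8 × (-3) = -24, so new z* = 714 − 24 = 690.

690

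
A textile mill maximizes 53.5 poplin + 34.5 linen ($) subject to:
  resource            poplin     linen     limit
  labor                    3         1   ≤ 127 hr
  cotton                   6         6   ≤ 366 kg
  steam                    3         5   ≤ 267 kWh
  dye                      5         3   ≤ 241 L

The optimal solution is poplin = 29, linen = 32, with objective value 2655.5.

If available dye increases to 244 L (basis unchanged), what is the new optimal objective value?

2684

Check each constraint at x*: labor 119/127 (slack 8); cotton 366/366 (tight); steam 247/267 (slack 20); dye 241/241 (tight).
Since labor, steam are not tight, their duals are 0.
Dual feasibility on the basic columns requires 6·y_cotton + 5·y_dye = 53.5, 6·y_cotton + 3·y_dye = 34.5.
This yields shadow prices y_cotton = 1, y_dye = 9.5.
Δz = y_dye·Δb = 9.5 × (3) = 28.5, so new z* = 2655.5 + 28.5 = 2684.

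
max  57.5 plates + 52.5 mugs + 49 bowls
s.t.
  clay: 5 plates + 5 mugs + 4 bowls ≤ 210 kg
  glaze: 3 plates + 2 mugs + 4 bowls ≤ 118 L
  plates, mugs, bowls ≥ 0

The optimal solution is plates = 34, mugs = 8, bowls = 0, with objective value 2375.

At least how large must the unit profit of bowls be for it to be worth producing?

Both clay and glaze are binding at x*.
The binding rows give the dual system: 5·y_clay + 3·y_glaze = 57.5 and 5·y_clay + 2·y_glaze = 52.5.
Solving: y_clay = 8.5, y_glaze = 5.
bowls enters the basis when its profit ≥ yᵀa₃ = 8.5·4 + 5·4 = 54.

54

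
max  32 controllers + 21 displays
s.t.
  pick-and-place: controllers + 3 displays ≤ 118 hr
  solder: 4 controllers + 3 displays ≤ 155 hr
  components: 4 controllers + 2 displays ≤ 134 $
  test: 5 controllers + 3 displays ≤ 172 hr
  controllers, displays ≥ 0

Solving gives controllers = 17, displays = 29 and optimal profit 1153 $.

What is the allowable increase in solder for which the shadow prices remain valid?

Binding constraints: solder, test. The basis is B = [[4,3],[5,3]] with det -3.
Per unit increase in solder, x* moves by d = (-1, 1.6667).
The basis stays optimal until pick-and-place becomes binding; allowable increase = 3.5 hr.

3.5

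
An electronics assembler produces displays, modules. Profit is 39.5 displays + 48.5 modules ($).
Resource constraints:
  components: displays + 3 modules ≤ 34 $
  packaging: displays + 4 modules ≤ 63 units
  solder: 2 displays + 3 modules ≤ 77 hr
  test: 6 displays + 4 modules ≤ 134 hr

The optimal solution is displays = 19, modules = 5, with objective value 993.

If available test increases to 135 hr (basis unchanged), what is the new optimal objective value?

Binding: components and test. Non-binding: packaging (24 unused), solder (24 unused).
Since packaging, solder are not tight, their duals are 0.
The binding rows give the dual system: 1·y_components + 6·y_test = 39.5 and 3·y_components + 4·y_test = 48.5.
Solving: y_components = 9.5, y_test = 5.
Δz = y_test·Δb = 5 × (1) = 5, so new z* = 993 + 5 = 998.

998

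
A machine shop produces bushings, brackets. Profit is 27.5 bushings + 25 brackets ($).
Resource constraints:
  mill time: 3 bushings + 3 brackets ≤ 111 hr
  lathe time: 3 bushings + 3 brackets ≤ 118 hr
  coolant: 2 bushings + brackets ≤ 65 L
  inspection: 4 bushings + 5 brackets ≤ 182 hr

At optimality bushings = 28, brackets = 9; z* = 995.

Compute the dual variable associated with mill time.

7.5

Check each constraint at x*: mill time 111/111 (tight); lathe time 111/118 (slack 7); coolant 65/65 (tight); inspection 157/182 (slack 25).
By complementary slackness, y = 0 for the non-binding constraints.
The binding rows give the dual system: 3·y_mill time + 2·y_coolant = 27.5 and 3·y_mill time + 1·y_coolant = 25.
This yields shadow prices y_mill time = 7.5, y_coolant = 2.5.
Shadow price of mill time = 7.5.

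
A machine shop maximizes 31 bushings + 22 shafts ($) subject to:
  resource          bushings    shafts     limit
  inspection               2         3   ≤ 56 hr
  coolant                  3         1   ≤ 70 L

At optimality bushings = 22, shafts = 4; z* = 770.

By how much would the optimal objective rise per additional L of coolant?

Both inspection and coolant are binding at x*.
From A_Bᵀ y = c: 2·y_inspection + 3·y_coolant = 31; 3·y_inspection + 1·y_coolant = 22.
This yields shadow prices y_inspection = 5, y_coolant = 7.
Shadow price of coolant = 7.

7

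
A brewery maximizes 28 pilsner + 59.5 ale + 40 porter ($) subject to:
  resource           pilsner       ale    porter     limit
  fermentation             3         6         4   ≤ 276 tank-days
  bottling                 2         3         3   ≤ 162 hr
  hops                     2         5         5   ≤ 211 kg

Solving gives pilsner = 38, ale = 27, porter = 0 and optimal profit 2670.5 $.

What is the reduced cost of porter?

-5.5

Binding: fermentation and hops. Non-binding: bottling (5 unused).
Since bottling is not tight, its dual is 0.
The binding rows give the dual system: 3·y_fermentation + 2·y_hops = 28 and 6·y_fermentation + 5·y_hops = 59.5.
Solving: y_fermentation = 7, y_hops = 3.5.
Reduced cost of porter: c₃ − yᵀa₃ = 40 − (7·4 + 3.5·5) = 40 − 45.5 = -5.5.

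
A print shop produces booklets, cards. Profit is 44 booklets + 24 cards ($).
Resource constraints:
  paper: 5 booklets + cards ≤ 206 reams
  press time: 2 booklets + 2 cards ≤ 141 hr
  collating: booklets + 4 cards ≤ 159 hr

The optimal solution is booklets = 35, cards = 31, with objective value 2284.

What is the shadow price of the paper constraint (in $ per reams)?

Check each constraint at x*: paper 206/206 (tight); press time 132/141 (slack 9); collating 159/159 (tight).
Since press time is not tight, its dual is 0.
The binding rows give the dual system: 5·y_paper + 1·y_collating = 44 and 1·y_paper + 4·y_collating = 24.
Solving: y_paper = 8, y_collating = 4.
Shadow price of paper = 8.

8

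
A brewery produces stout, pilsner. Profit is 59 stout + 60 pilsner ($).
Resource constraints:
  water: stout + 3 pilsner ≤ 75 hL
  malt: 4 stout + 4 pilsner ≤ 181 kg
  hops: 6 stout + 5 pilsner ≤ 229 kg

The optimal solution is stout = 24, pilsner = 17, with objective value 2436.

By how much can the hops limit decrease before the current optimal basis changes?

Binding constraints: water, hops. The basis is B = [[1,3],[6,5]] with det -13.
Per unit decrease in hops, x* moves by d = (-0.2308, 0.0769).
The basis stays optimal until stout reaches 0; allowable decrease = 104 kg.

104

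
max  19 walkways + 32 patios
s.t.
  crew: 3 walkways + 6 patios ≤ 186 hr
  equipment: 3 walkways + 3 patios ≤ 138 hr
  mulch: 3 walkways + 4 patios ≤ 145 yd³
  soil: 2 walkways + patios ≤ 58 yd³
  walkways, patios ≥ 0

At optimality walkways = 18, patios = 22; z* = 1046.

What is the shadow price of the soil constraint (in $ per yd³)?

At the optimum: crew uses 186 of 186 (binding); equipment uses 120 of 138 (slack = 18); mulch uses 142 of 145 (slack = 3); soil uses 58 of 58 (binding).
Slack constraints have shadow price 0 (complementary slackness).
From A_Bᵀ y = c: 3·y_crew + 2·y_soil = 19; 6·y_crew + 1·y_soil = 32.
This yields shadow prices y_crew = 5, y_soil = 2.
Shadow price of soil = 2.

2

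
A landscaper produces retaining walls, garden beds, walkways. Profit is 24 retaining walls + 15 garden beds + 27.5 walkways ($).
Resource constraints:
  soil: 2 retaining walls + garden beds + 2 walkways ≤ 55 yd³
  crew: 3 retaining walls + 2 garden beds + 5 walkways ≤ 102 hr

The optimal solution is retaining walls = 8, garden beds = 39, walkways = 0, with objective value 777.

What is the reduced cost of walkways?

-8.5

At the optimum: soil uses 55 of 55 (binding); crew uses 102 of 102 (binding).
From A_Bᵀ y = c: 2·y_soil + 3·y_crew = 24; 1·y_soil + 2·y_crew = 15.
→ y_soil = 3 and y_crew = 6.
Reduced cost of walkways: c₃ − yᵀa₃ = 27.5 − (3·2 + 6·5) = 27.5 − 36 = -8.5.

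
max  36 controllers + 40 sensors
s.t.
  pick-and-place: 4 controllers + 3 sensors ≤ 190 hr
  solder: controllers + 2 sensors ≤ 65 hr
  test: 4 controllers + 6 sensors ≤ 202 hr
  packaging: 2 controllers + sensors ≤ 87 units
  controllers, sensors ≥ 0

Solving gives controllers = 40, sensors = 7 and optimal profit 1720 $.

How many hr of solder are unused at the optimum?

solder used = 1·40 + 2·7 = 54; slack = 65 − 54 = 11.

11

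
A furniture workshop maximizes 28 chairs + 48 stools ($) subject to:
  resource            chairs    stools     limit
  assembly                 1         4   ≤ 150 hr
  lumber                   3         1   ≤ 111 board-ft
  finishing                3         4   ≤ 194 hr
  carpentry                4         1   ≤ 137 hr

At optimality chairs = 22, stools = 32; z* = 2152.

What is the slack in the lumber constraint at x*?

13

lumber used = 3·22 + 1·32 = 98; slack = 111 − 98 = 13.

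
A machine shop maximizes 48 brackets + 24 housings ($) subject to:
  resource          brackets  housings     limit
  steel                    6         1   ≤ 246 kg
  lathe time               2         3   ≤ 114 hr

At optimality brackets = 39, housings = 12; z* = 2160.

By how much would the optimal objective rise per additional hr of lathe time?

6

Both steel and lathe time are binding at x*.
The binding rows give the dual system: 6·y_steel + 2·y_lathe time = 48 and 1·y_steel + 3·y_lathe time = 24.
This yields shadow prices y_steel = 6, y_lathe time = 6.
Shadow price of lathe time = 6.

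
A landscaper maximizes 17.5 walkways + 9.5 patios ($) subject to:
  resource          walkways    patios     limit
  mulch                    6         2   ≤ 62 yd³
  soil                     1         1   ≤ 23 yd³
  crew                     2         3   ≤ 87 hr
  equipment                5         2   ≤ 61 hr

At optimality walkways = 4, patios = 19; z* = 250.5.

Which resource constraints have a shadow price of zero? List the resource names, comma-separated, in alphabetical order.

crew, equipment

mulch: 62/62 (binding)
soil: 23/23 (binding)
crew: 65/87 (slack 22)
equipment: 58/61 (slack 3)
By complementary slackness, a constraint with positive slack has shadow price 0 → crew, equipment.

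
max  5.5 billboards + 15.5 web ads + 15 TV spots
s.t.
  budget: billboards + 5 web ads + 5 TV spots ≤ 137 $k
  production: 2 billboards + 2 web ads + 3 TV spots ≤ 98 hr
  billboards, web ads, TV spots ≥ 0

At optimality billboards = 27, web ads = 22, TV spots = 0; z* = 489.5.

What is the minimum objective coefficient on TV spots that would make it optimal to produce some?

17

At the optimum: budget uses 137 of 137 (binding); production uses 98 of 98 (binding).
From A_Bᵀ y = c: 1·y_budget + 2·y_production = 5.5; 5·y_budget + 2·y_production = 15.5.
Solving: y_budget = 2.5, y_production = 1.5.
TV spots enters the basis when its profit ≥ yᵀa₃ = 2.5·5 + 1.5·3 = 17.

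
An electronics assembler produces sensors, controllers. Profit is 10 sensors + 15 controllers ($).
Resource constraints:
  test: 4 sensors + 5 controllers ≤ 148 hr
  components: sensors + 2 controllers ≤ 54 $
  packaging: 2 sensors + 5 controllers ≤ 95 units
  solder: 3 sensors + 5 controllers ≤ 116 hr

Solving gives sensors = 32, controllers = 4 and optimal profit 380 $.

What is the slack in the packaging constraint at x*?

packaging used = 2·32 + 5·4 = 84; slack = 95 − 84 = 11.

11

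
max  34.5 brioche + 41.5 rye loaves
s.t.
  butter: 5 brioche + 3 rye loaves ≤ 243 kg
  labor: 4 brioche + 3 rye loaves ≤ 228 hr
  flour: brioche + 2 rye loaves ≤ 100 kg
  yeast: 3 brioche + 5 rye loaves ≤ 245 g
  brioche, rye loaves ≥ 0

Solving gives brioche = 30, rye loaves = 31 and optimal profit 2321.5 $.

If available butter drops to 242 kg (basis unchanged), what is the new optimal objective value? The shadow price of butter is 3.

2318.5

Δb = -1, so new z* = 2321.5 + (3)·(-1) = 2321.5 − 3 = 2318.5.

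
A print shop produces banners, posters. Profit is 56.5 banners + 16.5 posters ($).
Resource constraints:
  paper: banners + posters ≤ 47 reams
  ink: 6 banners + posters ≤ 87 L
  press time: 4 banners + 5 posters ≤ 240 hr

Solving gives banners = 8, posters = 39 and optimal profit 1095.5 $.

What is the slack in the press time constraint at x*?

press time used = 4·8 + 5·39 = 227; slack = 240 − 227 = 13.

13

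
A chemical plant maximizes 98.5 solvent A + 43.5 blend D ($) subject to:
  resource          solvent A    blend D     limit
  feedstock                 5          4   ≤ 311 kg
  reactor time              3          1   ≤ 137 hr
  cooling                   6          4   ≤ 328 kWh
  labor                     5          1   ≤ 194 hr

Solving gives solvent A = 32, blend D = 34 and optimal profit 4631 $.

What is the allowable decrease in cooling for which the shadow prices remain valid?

Binding constraints: cooling, labor. The basis is B = [[6,4],[5,1]] with det -14.
Per unit decrease in cooling, x* moves by d = (0.0714, -0.3571).
The basis stays optimal until blend D reaches 0; allowable decrease = 95.2 kWh.

95.2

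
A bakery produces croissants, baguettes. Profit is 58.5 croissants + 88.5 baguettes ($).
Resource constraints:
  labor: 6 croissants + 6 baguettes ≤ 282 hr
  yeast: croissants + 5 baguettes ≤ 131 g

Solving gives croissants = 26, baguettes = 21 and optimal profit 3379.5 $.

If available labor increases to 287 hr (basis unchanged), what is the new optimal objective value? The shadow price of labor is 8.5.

3422

Δb = 5, so new z* = 3379.5 + (8.5)·(5) = 3379.5 + 42.5 = 3422.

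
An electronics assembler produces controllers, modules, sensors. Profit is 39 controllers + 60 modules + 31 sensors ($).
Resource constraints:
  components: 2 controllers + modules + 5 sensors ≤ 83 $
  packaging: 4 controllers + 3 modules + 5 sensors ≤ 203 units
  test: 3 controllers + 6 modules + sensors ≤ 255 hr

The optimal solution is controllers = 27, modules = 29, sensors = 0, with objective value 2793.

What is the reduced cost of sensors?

At the optimum: components uses 83 of 83 (binding); packaging uses 195 of 203 (slack = 8); test uses 255 of 255 (binding).
By complementary slackness, y = 0 for the non-binding constraint.
Dual feasibility on the basic columns requires 2·y_components + 3·y_test = 39, 1·y_components + 6·y_test = 60.
This yields shadow prices y_components = 6, y_test = 9.
Reduced cost of sensors: c₃ − yᵀa₃ = 31 − (6·5 + 9·1) = 31 − 39 = -8.

-8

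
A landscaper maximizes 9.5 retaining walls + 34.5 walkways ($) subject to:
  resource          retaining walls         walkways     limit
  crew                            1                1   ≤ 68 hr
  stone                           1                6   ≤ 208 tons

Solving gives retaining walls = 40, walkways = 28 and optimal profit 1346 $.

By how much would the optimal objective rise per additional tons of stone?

5

Check each constraint at x*: crew 68/68 (tight); stone 208/208 (tight).
Dual feasibility on the basic columns requires 1·y_crew + 1·y_stone = 9.5, 1·y_crew + 6·y_stone = 34.5.
→ y_crew = 4.5 and y_stone = 5.
Shadow price of stone = 5.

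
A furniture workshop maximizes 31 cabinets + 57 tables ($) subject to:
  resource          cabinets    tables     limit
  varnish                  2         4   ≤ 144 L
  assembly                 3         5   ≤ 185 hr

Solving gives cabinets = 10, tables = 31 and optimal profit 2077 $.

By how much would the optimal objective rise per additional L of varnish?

8

Both varnish and assembly are binding at x*.
Dual feasibility on the basic columns requires 2·y_varnish + 3·y_assembly = 31, 4·y_varnish + 5·y_assembly = 57.
Solving: y_varnish = 8, y_assembly = 5.
Shadow price of varnish = 8.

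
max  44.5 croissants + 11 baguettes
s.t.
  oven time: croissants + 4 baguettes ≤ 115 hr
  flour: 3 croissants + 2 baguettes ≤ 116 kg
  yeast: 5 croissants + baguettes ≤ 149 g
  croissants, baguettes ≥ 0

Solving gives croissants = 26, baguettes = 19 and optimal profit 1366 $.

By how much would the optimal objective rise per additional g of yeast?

8

At the optimum: oven time uses 102 of 115 (slack = 13); flour uses 116 of 116 (binding); yeast uses 149 of 149 (binding).
By complementary slackness, y = 0 for the non-binding constraint.
The binding rows give the dual system: 3·y_flour + 5·y_yeast = 44.5 and 2·y_flour + 1·y_yeast = 11.
This yields shadow prices y_flour = 1.5, y_yeast = 8.
Shadow price of yeast = 8.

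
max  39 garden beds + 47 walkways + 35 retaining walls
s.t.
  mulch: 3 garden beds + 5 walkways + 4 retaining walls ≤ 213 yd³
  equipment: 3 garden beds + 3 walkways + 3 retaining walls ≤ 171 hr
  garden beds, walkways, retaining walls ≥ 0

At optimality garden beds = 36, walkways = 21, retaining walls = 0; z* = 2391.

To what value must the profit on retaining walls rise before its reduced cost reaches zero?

At the optimum: mulch uses 213 of 213 (binding); equipment uses 171 of 171 (binding).
Dual feasibility on the basic columns requires 3·y_mulch + 3·y_equipment = 39, 5·y_mulch + 3·y_equipment = 47.
→ y_mulch = 4 and y_equipment = 9.
retaining walls enters the basis when its profit ≥ yᵀa₃ = 4·4 + 9·3 = 43.

43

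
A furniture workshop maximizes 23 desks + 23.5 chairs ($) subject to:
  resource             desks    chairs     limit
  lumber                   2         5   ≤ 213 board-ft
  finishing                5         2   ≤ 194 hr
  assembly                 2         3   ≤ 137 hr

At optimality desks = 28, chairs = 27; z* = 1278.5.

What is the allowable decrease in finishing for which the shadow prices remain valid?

Binding constraints: finishing, assembly. The basis is B = [[5,2],[2,3]] with det 11.
Per unit decrease in finishing, x* moves by d = (-0.2727, 0.1818).
The basis stays optimal until lumber becomes binding; allowable decrease = 60.5 hr.

60.5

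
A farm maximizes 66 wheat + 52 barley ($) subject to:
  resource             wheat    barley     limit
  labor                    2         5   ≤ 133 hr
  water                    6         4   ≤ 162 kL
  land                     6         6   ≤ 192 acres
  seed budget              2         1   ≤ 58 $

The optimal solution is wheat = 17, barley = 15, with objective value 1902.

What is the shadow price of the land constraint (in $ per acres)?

4

At the optimum: labor uses 109 of 133 (slack = 24); water uses 162 of 162 (binding); land uses 192 of 192 (binding); seed budget uses 49 of 58 (slack = 9).
Slack constraints have shadow price 0 (complementary slackness).
The binding rows give the dual system: 6·y_water + 6·y_land = 66 and 4·y_water + 6·y_land = 52.
→ y_water = 7 and y_land = 4.
Shadow price of land = 4.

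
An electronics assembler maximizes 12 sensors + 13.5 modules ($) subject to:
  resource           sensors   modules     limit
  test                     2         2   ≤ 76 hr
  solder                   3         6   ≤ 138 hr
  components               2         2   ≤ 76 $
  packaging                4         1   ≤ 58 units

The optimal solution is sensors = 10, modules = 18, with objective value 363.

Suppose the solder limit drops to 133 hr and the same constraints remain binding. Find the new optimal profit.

353

Binding: solder and packaging. Non-binding: test (20 unused), components (20 unused).
Slack constraints have shadow price 0 (complementary slackness).
The binding rows give the dual system: 3·y_solder + 4·y_packaging = 12 and 6·y_solder + 1·y_packaging = 13.5.
→ y_solder = 2 and y_packaging = 1.5.
Δz = y_solder·Δb = 2 × (-5) = -10, so new z* = 363 − 10 = 353.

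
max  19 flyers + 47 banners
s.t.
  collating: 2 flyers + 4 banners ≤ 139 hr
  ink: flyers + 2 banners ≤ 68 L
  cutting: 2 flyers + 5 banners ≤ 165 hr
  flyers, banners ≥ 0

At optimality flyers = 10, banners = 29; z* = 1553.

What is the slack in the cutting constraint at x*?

cutting used = 2·10 + 5·29 = 165; slack = 165 − 165 = 0.

0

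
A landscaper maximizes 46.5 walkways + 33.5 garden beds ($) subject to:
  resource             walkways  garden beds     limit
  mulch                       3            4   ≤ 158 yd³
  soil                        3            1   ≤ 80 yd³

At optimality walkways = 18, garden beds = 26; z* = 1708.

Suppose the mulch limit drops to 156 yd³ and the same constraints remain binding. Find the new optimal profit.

Check each constraint at x*: mulch 158/158 (tight); soil 80/80 (tight).
Dual feasibility on the basic columns requires 3·y_mulch + 3·y_soil = 46.5, 4·y_mulch + 1·y_soil = 33.5.
→ y_mulch = 6 and y_soil = 9.5.
Δz = y_mulch·Δb = 6 × (-2) = -12, so new z* = 1708 − 12 = 1696.

1696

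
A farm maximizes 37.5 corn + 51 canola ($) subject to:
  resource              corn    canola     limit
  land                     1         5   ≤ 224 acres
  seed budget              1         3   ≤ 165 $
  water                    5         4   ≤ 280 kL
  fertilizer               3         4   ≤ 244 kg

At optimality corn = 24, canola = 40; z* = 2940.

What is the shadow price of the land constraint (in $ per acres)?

5

Check each constraint at x*: land 224/224 (tight); seed budget 144/165 (slack 21); water 280/280 (tight); fertilizer 232/244 (slack 12).
Since seed budget, fertilizer are not tight, their duals are 0.
From A_Bᵀ y = c: 1·y_land + 5·y_water = 37.5; 5·y_land + 4·y_water = 51.
This yields shadow prices y_land = 5, y_water = 6.5.
Shadow price of land = 5.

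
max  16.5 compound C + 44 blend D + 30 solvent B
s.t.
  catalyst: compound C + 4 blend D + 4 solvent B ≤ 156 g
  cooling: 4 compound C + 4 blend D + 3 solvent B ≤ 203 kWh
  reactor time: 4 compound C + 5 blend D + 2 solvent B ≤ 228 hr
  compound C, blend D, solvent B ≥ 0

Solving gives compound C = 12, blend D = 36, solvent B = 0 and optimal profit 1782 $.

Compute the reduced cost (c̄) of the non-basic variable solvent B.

-8

Check each constraint at x*: catalyst 156/156 (tight); cooling 192/203 (slack 11); reactor time 228/228 (tight).
Slack constraints have shadow price 0 (complementary slackness).
From A_Bᵀ y = c: 1·y_catalyst + 4·y_reactor time = 16.5; 4·y_catalyst + 5·y_reactor time = 44.
Solving: y_catalyst = 8.5, y_reactor time = 2.
Reduced cost of solvent B: c₃ − yᵀa₃ = 30 − (8.5·4 + 2·2) = 30 − 38 = -8.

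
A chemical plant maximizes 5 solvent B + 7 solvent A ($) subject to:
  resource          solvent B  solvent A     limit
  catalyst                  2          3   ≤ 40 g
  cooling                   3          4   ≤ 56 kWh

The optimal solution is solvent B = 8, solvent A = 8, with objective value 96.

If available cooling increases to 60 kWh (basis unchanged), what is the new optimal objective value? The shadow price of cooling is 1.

Δb = 4, so new z* = 96 + (1)·(4) = 96 + 4 = 100.

100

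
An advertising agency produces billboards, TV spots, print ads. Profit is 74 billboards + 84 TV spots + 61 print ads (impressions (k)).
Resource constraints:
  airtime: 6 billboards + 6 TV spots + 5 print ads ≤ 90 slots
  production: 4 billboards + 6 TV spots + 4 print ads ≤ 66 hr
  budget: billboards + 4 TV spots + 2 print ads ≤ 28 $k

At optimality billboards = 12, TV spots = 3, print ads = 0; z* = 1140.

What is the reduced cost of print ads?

Binding: airtime and production. Non-binding: budget (4 unused).
Slack constraints have shadow price 0 (complementary slackness).
From A_Bᵀ y = c: 6·y_airtime + 4·y_production = 74; 6·y_airtime + 6·y_production = 84.
→ y_airtime = 9 and y_production = 5.
Reduced cost of print ads: c₃ − yᵀa₃ = 61 − (9·5 + 5·4) = 61 − 65 = -4.

-4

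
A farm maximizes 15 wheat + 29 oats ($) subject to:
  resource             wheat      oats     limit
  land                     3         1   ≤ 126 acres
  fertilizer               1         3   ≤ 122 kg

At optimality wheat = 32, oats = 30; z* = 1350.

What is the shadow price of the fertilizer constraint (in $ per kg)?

Both land and fertilizer are binding at x*.
The binding rows give the dual system: 3·y_land + 1·y_fertilizer = 15 and 1·y_land + 3·y_fertilizer = 29.
Solving: y_land = 2, y_fertilizer = 9.
Shadow price of fertilizer = 9.

9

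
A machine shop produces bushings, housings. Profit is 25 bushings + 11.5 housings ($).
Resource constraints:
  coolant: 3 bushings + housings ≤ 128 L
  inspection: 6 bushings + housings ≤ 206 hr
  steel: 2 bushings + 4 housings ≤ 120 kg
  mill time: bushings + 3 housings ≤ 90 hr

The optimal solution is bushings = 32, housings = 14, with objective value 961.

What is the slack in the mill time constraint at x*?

mill time used = 1·32 + 3·14 = 74; slack = 90 − 74 = 16.

16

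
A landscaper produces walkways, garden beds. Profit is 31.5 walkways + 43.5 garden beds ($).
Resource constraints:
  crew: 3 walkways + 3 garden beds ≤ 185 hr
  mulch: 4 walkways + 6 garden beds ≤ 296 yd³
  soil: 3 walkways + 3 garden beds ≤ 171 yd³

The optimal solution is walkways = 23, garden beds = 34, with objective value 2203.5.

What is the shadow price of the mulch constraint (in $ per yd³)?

At the optimum: crew uses 171 of 185 (slack = 14); mulch uses 296 of 296 (binding); soil uses 171 of 171 (binding).
Slack constraints have shadow price 0 (complementary slackness).
The binding rows give the dual system: 4·y_mulch + 3·y_soil = 31.5 and 6·y_mulch + 3·y_soil = 43.5.
This yields shadow prices y_mulch = 6, y_soil = 2.5.
Shadow price of mulch = 6.

6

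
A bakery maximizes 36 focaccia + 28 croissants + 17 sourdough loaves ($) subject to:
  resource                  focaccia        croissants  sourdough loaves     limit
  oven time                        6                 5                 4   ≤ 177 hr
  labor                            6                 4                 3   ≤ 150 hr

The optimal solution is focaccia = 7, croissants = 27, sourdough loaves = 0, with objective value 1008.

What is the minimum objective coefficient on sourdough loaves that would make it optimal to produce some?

At the optimum: oven time uses 177 of 177 (binding); labor uses 150 of 150 (binding).
Dual feasibility on the basic columns requires 6·y_oven time + 6·y_labor = 36, 5·y_oven time + 4·y_labor = 28.
Solving: y_oven time = 4, y_labor = 2.
sourdough loaves enters the basis when its profit ≥ yᵀa₃ = 4·4 + 2·3 = 22.

22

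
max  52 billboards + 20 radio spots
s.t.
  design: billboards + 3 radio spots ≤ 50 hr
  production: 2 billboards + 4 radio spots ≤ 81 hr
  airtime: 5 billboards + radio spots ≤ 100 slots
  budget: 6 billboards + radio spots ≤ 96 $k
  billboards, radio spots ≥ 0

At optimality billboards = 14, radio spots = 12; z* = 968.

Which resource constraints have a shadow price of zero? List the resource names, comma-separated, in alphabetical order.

airtime, production

design: 50/50 (binding)
production: 76/81 (slack 5)
airtime: 82/100 (slack 18)
budget: 96/96 (binding)
By complementary slackness, a constraint with positive slack has shadow price 0 → airtime, production.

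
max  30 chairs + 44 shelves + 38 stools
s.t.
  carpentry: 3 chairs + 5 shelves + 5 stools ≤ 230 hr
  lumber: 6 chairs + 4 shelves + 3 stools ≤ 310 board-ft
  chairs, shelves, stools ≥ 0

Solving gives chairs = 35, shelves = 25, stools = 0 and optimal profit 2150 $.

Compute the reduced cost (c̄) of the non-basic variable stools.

-5

Check each constraint at x*: carpentry 230/230 (tight); lumber 310/310 (tight).
Dual feasibility on the basic columns requires 3·y_carpentry + 6·y_lumber = 30, 5·y_carpentry + 4·y_lumber = 44.
→ y_carpentry = 8 and y_lumber = 1.
Reduced cost of stools: c₃ − yᵀa₃ = 38 − (8·5 + 1·3) = 38 − 43 = -5.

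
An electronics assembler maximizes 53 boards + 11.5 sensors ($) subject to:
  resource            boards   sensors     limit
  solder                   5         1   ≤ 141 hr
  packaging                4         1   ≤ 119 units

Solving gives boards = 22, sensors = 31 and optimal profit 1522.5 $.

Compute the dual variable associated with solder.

Both solder and packaging are binding at x*.
The binding rows give the dual system: 5·y_solder + 4·y_packaging = 53 and 1·y_solder + 1·y_packaging = 11.5.
This yields shadow prices y_solder = 7, y_packaging = 4.5.
Shadow price of solder = 7.

7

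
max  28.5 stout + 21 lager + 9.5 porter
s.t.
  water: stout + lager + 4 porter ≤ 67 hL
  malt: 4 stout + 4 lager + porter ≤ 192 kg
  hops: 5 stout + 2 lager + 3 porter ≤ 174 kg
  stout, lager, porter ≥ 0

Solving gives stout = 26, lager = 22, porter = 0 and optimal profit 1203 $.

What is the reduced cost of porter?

Binding: malt and hops. Non-binding: water (19 unused).
By complementary slackness, y = 0 for the non-binding constraint.
The binding rows give the dual system: 4·y_malt + 5·y_hops = 28.5 and 4·y_malt + 2·y_hops = 21.
This yields shadow prices y_malt = 4, y_hops = 2.5.
Reduced cost of porter: c₃ − yᵀa₃ = 9.5 − (4·1 + 2.5·3) = 9.5 − 11.5 = -2.

-2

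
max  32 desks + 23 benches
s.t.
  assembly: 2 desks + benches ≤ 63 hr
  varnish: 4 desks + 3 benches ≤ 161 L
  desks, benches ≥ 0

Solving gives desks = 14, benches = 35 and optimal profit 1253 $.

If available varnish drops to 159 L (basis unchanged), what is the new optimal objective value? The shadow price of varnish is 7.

1239

Δb = -2, so new z* = 1253 + (7)·(-2) = 1253 − 14 = 1239.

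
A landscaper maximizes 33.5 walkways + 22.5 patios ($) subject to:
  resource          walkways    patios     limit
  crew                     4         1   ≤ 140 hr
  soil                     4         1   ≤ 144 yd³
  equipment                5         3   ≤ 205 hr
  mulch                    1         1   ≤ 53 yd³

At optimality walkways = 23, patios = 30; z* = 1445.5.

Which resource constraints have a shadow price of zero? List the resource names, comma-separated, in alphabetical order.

crew: 122/140 (slack 18)
soil: 122/144 (slack 22)
equipment: 205/205 (binding)
mulch: 53/53 (binding)
By complementary slackness, a constraint with positive slack has shadow price 0 → crew, soil.

crew, soil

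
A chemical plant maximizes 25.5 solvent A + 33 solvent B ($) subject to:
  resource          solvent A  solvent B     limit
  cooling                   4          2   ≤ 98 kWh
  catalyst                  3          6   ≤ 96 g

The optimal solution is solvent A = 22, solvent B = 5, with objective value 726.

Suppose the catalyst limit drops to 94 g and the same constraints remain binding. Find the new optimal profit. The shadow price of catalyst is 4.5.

Δb = -2, so new z* = 726 + (4.5)·(-2) = 726 − 9 = 717.

717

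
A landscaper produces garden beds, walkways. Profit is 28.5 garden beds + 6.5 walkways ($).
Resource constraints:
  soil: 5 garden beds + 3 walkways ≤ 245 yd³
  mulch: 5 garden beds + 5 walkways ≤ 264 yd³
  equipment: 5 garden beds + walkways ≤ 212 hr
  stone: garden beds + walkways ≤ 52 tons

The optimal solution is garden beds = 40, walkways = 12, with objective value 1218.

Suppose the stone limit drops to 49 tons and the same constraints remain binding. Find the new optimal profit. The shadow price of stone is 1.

Δb = -3, so new z* = 1218 + (1)·(-3) = 1218 − 3 = 1215.

1215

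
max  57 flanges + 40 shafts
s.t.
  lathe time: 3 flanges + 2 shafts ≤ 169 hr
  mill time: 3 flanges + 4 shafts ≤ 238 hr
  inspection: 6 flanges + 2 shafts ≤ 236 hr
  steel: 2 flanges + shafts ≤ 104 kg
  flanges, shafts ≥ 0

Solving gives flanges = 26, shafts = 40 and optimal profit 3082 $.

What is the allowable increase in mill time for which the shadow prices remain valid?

33

Binding constraints: mill time, inspection. The basis is B = [[3,4],[6,2]] with det -18.
Per unit increase in mill time, x* moves by d = (-0.1111, 0.3333).
The basis stays optimal until lathe time becomes binding; allowable increase = 33 hr.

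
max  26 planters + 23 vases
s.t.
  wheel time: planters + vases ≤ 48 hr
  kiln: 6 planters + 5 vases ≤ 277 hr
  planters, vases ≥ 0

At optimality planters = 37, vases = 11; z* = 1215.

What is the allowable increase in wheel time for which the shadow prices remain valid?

Binding constraints: wheel time, kiln. The basis is B = [[1,1],[6,5]] with det -1.
Per unit increase in wheel time, x* moves by d = (-5, 6).
The basis stays optimal until planters reaches 0; allowable increase = 7.4 hr.

7.4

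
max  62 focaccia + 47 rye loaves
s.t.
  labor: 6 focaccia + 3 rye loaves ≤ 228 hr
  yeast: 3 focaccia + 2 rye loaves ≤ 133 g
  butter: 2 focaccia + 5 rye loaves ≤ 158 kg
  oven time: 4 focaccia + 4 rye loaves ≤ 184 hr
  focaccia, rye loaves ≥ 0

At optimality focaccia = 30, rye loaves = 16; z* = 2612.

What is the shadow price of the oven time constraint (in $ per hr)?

Check each constraint at x*: labor 228/228 (tight); yeast 122/133 (slack 11); butter 140/158 (slack 18); oven time 184/184 (tight).
Since yeast, butter are not tight, their duals are 0.
From A_Bᵀ y = c: 6·y_labor + 4·y_oven time = 62; 3·y_labor + 4·y_oven time = 47.
This yields shadow prices y_labor = 5, y_oven time = 8.
Shadow price of oven time = 8.

8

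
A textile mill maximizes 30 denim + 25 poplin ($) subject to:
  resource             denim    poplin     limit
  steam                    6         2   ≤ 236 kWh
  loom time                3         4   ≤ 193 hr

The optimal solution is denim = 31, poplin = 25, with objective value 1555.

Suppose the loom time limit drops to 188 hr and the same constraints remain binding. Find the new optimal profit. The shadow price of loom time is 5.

1530

Δb = -5, so new z* = 1555 + (5)·(-5) = 1555 − 25 = 1530.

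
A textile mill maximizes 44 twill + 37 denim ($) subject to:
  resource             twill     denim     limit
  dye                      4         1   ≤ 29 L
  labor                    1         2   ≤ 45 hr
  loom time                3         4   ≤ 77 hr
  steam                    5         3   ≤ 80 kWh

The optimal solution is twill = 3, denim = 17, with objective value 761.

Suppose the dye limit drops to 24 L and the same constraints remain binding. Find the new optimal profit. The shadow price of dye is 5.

736

Δb = -5, so new z* = 761 + (5)·(-5) = 761 − 25 = 736.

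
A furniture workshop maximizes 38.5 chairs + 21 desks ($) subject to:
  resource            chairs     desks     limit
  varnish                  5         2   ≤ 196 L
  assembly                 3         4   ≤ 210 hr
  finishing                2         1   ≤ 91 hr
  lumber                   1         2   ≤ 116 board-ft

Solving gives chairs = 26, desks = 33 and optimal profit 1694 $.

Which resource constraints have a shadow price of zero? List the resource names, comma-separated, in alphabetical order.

finishing, lumber

varnish: 196/196 (binding)
assembly: 210/210 (binding)
finishing: 85/91 (slack 6)
lumber: 92/116 (slack 24)
By complementary slackness, a constraint with positive slack has shadow price 0 → finishing, lumber.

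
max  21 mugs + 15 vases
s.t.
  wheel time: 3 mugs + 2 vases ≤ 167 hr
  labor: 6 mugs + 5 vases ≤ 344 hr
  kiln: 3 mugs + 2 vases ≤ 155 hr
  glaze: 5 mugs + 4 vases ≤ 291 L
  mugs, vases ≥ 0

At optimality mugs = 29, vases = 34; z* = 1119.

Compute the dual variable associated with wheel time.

At the optimum: wheel time uses 155 of 167 (slack = 12); labor uses 344 of 344 (binding); kiln uses 155 of 155 (binding); glaze uses 281 of 291 (slack = 10).
By complementary slackness, y = 0 for the non-binding constraints.
The binding rows give the dual system: 6·y_labor + 3·y_kiln = 21 and 5·y_labor + 2·y_kiln = 15.
This yields shadow prices y_labor = 1, y_kiln = 5.
Shadow price of wheel time = 0.

0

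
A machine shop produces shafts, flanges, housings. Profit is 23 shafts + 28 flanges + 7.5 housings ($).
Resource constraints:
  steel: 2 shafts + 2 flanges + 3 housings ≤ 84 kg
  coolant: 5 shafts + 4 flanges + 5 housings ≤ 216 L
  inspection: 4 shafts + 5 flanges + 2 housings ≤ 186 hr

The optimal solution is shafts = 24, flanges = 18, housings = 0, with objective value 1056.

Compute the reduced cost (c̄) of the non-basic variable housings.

-7

Check each constraint at x*: steel 84/84 (tight); coolant 192/216 (slack 24); inspection 186/186 (tight).
By complementary slackness, y = 0 for the non-binding constraint.
The binding rows give the dual system: 2·y_steel + 4·y_inspection = 23 and 2·y_steel + 5·y_inspection = 28.
→ y_steel = 1.5 and y_inspection = 5.
Reduced cost of housings: c₃ − yᵀa₃ = 7.5 − (1.5·3 + 5·2) = 7.5 − 14.5 = -7.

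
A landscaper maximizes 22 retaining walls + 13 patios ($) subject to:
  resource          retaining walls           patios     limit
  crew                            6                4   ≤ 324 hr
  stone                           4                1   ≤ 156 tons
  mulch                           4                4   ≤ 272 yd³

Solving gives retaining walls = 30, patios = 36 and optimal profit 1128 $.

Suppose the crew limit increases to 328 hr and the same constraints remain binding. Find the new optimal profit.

1140

At the optimum: crew uses 324 of 324 (binding); stone uses 156 of 156 (binding); mulch uses 264 of 272 (slack = 8).
By complementary slackness, y = 0 for the non-binding constraint.
Dual feasibility on the basic columns requires 6·y_crew + 4·y_stone = 22, 4·y_crew + 1·y_stone = 13.
Solving: y_crew = 3, y_stone = 1.
Δz = y_crew·Δb = 3 × (4) = 12, so new z* = 1128 + 12 = 1140.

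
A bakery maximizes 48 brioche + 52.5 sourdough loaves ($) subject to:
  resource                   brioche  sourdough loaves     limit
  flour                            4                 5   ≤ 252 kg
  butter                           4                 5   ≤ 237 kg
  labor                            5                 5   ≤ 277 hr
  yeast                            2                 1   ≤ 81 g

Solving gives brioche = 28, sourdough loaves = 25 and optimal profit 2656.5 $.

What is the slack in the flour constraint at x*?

flour used = 4·28 + 5·25 = 237; slack = 252 − 237 = 15.

15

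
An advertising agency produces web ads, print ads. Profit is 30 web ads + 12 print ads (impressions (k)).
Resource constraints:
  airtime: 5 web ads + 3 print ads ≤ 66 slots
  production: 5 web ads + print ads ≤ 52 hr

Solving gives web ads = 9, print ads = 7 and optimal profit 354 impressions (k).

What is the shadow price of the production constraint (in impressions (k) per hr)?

3

At the optimum: airtime uses 66 of 66 (binding); production uses 52 of 52 (binding).
Dual feasibility on the basic columns requires 5·y_airtime + 5·y_production = 30, 3·y_airtime + 1·y_production = 12.
→ y_airtime = 3 and y_production = 3.
Shadow price of production = 3.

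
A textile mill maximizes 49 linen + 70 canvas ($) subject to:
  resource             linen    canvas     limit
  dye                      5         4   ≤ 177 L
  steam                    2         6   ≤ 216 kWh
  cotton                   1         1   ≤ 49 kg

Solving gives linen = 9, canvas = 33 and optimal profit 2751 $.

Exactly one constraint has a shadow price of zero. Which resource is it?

dye: 177/177 (binding)
steam: 216/216 (binding)
cotton: 42/49 (slack 7)
By complementary slackness, a constraint with positive slack has shadow price 0 → cotton.

cotton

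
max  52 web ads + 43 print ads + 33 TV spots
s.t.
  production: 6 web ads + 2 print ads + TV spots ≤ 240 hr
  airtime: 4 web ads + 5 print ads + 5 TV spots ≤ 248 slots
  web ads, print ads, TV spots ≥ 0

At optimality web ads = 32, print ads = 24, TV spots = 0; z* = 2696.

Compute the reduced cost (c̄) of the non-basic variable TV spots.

Both production and airtime are binding at x*.
From A_Bᵀ y = c: 6·y_production + 4·y_airtime = 52; 2·y_production + 5·y_airtime = 43.
Solving: y_production = 4, y_airtime = 7.
Reduced cost of TV spots: c₃ − yᵀa₃ = 33 − (4·1 + 7·5) = 33 − 39 = -6.

-6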